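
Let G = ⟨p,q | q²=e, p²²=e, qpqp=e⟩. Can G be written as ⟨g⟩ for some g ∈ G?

Every cyclic group is abelian. But p·q = pq while q·p = p²¹q, so p·q ≠ q·p and G is not abelian. Hence G is not cyclic.

Answer: No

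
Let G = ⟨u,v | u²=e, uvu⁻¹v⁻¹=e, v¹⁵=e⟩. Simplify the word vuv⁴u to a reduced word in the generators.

Multiply left to right, reducing at each step:
  v · u = uv
  (uv) · v⁴ = uv⁵
  (uv⁵) · u = v⁵

Answer: v⁵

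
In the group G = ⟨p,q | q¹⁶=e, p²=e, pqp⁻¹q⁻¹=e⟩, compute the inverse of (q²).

The order of (q²) is 8 (smallest k with (q²)ᵏ = e), so (q²)⁻¹ = (q²)⁷ = q¹⁴.
Check: (q²) · (q¹⁴) → (q²) · q¹⁴ = e, giving e as required.

Answer: q¹⁴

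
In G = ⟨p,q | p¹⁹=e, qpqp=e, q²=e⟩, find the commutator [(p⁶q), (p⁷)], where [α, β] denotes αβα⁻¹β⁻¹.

[(p⁶q), (p⁷)] = (p⁶q)·(p⁷)·(p⁶q)⁻¹·(p⁷)⁻¹.
  (p⁶q) · (p⁷) = p¹⁸q
  (p¹⁸q) · (p⁶q) = p¹²
  (p¹²) · (p¹²) = p⁵

Answer: p⁵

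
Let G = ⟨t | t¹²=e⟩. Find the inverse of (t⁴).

The order of (t⁴) is 3 (smallest k with (t⁴)ᵏ = e), so (t⁴)⁻¹ = (t⁴)² = t⁸.
Check: (t⁴) · (t⁸) → (t⁴) · t⁸ = e, giving e as required.

Answer: t⁸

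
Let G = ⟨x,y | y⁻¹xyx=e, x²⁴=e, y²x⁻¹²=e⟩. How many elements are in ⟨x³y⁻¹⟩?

|⟨x³y⁻¹⟩| equals the order of x³y⁻¹. Compute successive powers until reaching e:
  (x³y⁻¹)¹ = x³y⁻¹, (x³y⁻¹)² = x¹², (x³y⁻¹)³ = x³y, (x³y⁻¹)⁴ = e.
The smallest positive k with (x³y⁻¹)ᵏ = e is 4, so |⟨x³y⁻¹⟩| = 4.

Answer: 4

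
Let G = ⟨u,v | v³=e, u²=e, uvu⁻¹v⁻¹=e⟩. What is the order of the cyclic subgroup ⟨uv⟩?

|⟨uv⟩| equals the order of uv. Compute successive powers until reaching e:
  (uv)¹ = uv, (uv)² = v², (uv)³ = u, (uv)⁴ = v, (uv)⁵ = uv², (uv)⁶ = e.
The smallest positive k with (uv)ᵏ = e is 6, so |⟨uv⟩| = 6.

Answer: 6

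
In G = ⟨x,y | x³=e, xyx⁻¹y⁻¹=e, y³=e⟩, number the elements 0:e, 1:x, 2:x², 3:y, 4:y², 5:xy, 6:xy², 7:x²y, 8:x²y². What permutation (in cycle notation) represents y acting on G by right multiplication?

(0 3 4)(1 5 6)(2 7 8)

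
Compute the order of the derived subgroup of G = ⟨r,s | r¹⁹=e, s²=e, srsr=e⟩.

G' = [G, G] is generated by all commutators. The generator-pair commutators are: [r, s] = r².
The subgroup they normally generate is {e, r, r², r³, r⁴, r⁵, r⁶, r⁷, r⁸, r⁹, r¹⁰, r¹¹, r¹², r¹³, r¹⁴, r¹⁵, r¹⁶, r¹⁷, r¹⁸}, of order 19.
Check: |G/G'| = 38/19 = 2 is the order of the abelianisation.

Answer: 19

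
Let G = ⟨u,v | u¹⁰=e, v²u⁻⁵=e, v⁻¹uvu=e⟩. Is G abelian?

u·v = uv but v·u = u⁴v⁻¹, so u·v ≠ v·u and G is not abelian.

Answer: No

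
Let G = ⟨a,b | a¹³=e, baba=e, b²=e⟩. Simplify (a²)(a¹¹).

Compute (a²) · (a¹¹) by multiplying left to right and reducing via the relations at each step:
  (a²) · a¹¹ = e

Answer: e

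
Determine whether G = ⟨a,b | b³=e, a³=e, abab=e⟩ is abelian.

a·b = ab but b·a = a²b², so a·b ≠ b·a and G is not abelian.

Answer: No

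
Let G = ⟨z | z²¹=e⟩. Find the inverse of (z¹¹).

The order of (z¹¹) is 21 (smallest k with (z¹¹)ᵏ = e), so (z¹¹)⁻¹ = (z¹¹)²⁰ = z¹⁰.
Check: (z¹¹) · (z¹⁰) → (z¹¹) · z¹⁰ = e, giving e as required.

Answer: z¹⁰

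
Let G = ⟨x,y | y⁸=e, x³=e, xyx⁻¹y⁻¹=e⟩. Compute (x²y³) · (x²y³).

Compute (x²y³) · (x²y³) by multiplying left to right and reducing via the relations at each step:
  (x²y³) · x² = xy³
  (xy³) · y³ = xy⁶

Answer: xy⁶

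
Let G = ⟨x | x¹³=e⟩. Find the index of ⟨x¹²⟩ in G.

First find ord(x¹²) by computing successive powers:
  (x¹²)¹ = x¹², (x¹²)² = x¹¹, (x¹²)³ = x¹⁰, (x¹²)⁴ = x⁹, (x¹²)⁵ = x⁸, (x¹²)⁶ = x⁷, (x¹²)⁷ = x⁶, (x¹²)⁸ = x⁵, (x¹²)⁹ = x⁴, (x¹²)¹⁰ = x³, (x¹²)¹¹ = x², (x¹²)¹² = x, (x¹²)¹³ = e.
So |⟨x¹²⟩| = ord(x¹²) = 13. With |G| = 13, by Lagrange [G : ⟨x¹²⟩] = 13/13 = 1.

Answer: 1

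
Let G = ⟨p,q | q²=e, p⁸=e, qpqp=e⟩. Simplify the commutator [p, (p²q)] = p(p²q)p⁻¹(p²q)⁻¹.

[p, (p²q)] = p·(p²q)·p⁻¹·(p²q)⁻¹.
  p · (p²q) = p³q
  (p³q) · (p⁷) = p⁴q
  (p⁴q) · (p²q) = p²

Answer: p²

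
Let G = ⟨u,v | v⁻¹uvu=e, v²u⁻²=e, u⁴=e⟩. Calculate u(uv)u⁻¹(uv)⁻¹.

[u, (uv)] = u·(uv)·u⁻¹·(uv)⁻¹.
  u · (uv) = v⁻¹
  (v⁻¹) · (u³) = uv⁻¹
  (uv⁻¹) · (uv⁻¹) = u²

Answer: u²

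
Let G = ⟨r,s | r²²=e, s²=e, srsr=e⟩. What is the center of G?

An element z ∈ Z(G) iff z commutes with every generator.
For example r¹¹ is central: (r¹¹)·r = r¹² = r·(r¹¹); (r¹¹)·s = r¹¹s = s·(r¹¹).
Whereas r ∉ Z(G) since r·s = rs ≠ r²¹s = s·r.
Checking each of the 44 elements this way gives Z(G) = {e, r¹¹}, of order 2.

Answer: {e, r¹¹}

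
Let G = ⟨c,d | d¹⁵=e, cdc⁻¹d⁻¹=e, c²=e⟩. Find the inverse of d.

The order of d is 15 (smallest k with dᵏ = e), so d⁻¹ = d¹⁴ = d¹⁴.
Check: d · (d¹⁴) → d · d¹⁴ = e, giving e as required.

Answer: d¹⁴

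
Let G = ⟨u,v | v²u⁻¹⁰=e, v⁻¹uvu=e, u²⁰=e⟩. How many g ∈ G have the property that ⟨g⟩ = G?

⟨g⟩ = G would require ord(g) = |G| = 40, but the maximum element order in G is 20 < 40. So G is not cyclic and no single element generates it: the count is 0.

Answer: 0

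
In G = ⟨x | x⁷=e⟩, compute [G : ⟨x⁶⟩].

First find ord(x⁶) by computing successive powers:
  (x⁶)¹ = x⁶, (x⁶)² = x⁵, (x⁶)³ = x⁴, (x⁶)⁴ = x³, (x⁶)⁵ = x², (x⁶)⁶ = x, (x⁶)⁷ = e.
So |⟨x⁶⟩| = ord(x⁶) = 7. With |G| = 7, by Lagrange [G : ⟨x⁶⟩] = 7/7 = 1.

Answer: 1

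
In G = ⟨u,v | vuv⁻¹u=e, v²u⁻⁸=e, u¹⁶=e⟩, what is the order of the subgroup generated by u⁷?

|⟨u⁷⟩| equals the order of u⁷. Compute successive powers until reaching e:
  (u⁷)¹ = u⁷, (u⁷)² = u¹⁴, (u⁷)³ = u⁵, (u⁷)⁴ = u¹², (u⁷)⁵ = u³, (u⁷)⁶ = u¹⁰, (u⁷)⁷ = u, (u⁷)⁸ = u⁸, (u⁷)⁹ = u¹⁵, (u⁷)¹⁰ = u⁶, (u⁷)¹¹ = u¹³, (u⁷)¹² = u⁴, (u⁷)¹³ = u¹¹, (u⁷)¹⁴ = u², (u⁷)¹⁵ = u⁹, (u⁷)¹⁶ = e.
The smallest positive k with (u⁷)ᵏ = e is 16, so |⟨u⁷⟩| = 16.

Answer: 16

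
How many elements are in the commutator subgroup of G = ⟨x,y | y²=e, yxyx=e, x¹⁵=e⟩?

G' = [G, G] is generated by all commutators. The generator-pair commutators are: [x, y] = x².
The subgroup they normally generate is {e, x, x², x³, x⁴, x⁵, x⁶, x⁷, x⁸, x⁹, x¹⁰, x¹¹, x¹², x¹³, x¹⁴}, of order 15.
Check: |G/G'| = 30/15 = 2 is the order of the abelianisation.

Answer: 15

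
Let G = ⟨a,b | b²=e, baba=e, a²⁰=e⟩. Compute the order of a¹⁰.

Compute successive powers until reaching e:
  (a¹⁰)¹ = a¹⁰, (a¹⁰)² = e.
The smallest positive k with (a¹⁰)ᵏ = e is 2.

Answer: 2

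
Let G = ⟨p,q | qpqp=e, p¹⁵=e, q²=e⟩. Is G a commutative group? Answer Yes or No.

p·q = pq but q·p = p¹⁴q, so p·q ≠ q·p and G is not abelian.

Answer: No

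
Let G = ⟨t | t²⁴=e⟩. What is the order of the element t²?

Compute successive powers until reaching e:
  (t²)¹ = t², (t²)² = t⁴, (t²)³ = t⁶, (t²)⁴ = t⁸, (t²)⁵ = t¹⁰, (t²)⁶ = t¹², (t²)⁷ = t¹⁴, (t²)⁸ = t¹⁶, (t²)⁹ = t¹⁸, (t²)¹⁰ = t²⁰, (t²)¹¹ = t²², (t²)¹² = e.
The smallest positive k with (t²)ᵏ = e is 12.

Answer: 12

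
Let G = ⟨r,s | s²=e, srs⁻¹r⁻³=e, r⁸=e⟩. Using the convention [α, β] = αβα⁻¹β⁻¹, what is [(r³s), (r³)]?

[(r³s), (r³)] = (r³s)·(r³)·(r³s)⁻¹·(r³)⁻¹.
  (r³s) · (r³) = r⁴s
  (r⁴s) · (r⁷s) = r
  r · (r⁵) = r⁶

Answer: r⁶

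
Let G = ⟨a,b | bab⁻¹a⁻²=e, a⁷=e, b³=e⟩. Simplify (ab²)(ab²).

Compute (ab²) · (ab²) by multiplying left to right and reducing via the relations at each step:
  (ab²) · a = a⁵b²
  (a⁵b²) · b² = a⁵b

Answer: a⁵b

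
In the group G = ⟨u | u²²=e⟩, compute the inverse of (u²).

The order of (u²) is 11 (smallest k with (u²)ᵏ = e), so (u²)⁻¹ = (u²)¹⁰ = u²⁰.
Check: (u²) · (u²⁰) → (u²) · u²⁰ = e, giving e as required.

Answer: u²⁰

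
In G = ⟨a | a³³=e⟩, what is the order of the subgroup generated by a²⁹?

|⟨a²⁹⟩| equals the order of a²⁹. Compute successive powers until reaching e:
  (a²⁹)¹ = a²⁹, (a²⁹)² = a²⁵, (a²⁹)³ = a²¹, (a²⁹)⁴ = a¹⁷, (a²⁹)⁵ = a¹³, (a²⁹)⁶ = a⁹, (a²⁹)⁷ = a⁵, (a²⁹)⁸ = a, (a²⁹)⁹ = a³⁰, (a²⁹)¹⁰ = a²⁶, (a²⁹)¹¹ = a²², (a²⁹)¹² = a¹⁸, (a²⁹)¹³ = a¹⁴, (a²⁹)¹⁴ = a¹⁰, (a²⁹)¹⁵ = a⁶, (a²⁹)¹⁶ = a², (a²⁹)¹⁷ = a³¹, (a²⁹)¹⁸ = a²⁷, (a²⁹)¹⁹ = a²³, (a²⁹)²⁰ = a¹⁹, (a²⁹)²¹ = a¹⁵, (a²⁹)²² = a¹¹, (a²⁹)²³ = a⁷, (a²⁹)²⁴ = a³, (a²⁹)²⁵ = a³², (a²⁹)²⁶ = a²⁸, (a²⁹)²⁷ = a²⁴, (a²⁹)²⁸ = a²⁰, (a²⁹)²⁹ = a¹⁶, (a²⁹)³⁰ = a¹², (a²⁹)³¹ = a⁸, (a²⁹)³² = a⁴, (a²⁹)³³ = e.
The smallest positive k with (a²⁹)ᵏ = e is 33, so |⟨a²⁹⟩| = 33.

Answer: 33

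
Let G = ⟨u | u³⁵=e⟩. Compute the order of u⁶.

Compute successive powers until reaching e:
  (u⁶)¹ = u⁶, (u⁶)² = u¹², (u⁶)³ = u¹⁸, (u⁶)⁴ = u²⁴, (u⁶)⁵ = u³⁰, (u⁶)⁶ = u, (u⁶)⁷ = u⁷, (u⁶)⁸ = u¹³, (u⁶)⁹ = u¹⁹, (u⁶)¹⁰ = u²⁵, (u⁶)¹¹ = u³¹, (u⁶)¹² = u², (u⁶)¹³ = u⁸, (u⁶)¹⁴ = u¹⁴, (u⁶)¹⁵ = u²⁰, (u⁶)¹⁶ = u²⁶, (u⁶)¹⁷ = u³², (u⁶)¹⁸ = u³, (u⁶)¹⁹ = u⁹, (u⁶)²⁰ = u¹⁵, (u⁶)²¹ = u²¹, (u⁶)²² = u²⁷, (u⁶)²³ = u³³, (u⁶)²⁴ = u⁴, (u⁶)²⁵ = u¹⁰, (u⁶)²⁶ = u¹⁶, (u⁶)²⁷ = u²², (u⁶)²⁸ = u²⁸, (u⁶)²⁹ = u³⁴, (u⁶)³⁰ = u⁵, (u⁶)³¹ = u¹¹, (u⁶)³² = u¹⁷, (u⁶)³³ = u²³, (u⁶)³⁴ = u²⁹, (u⁶)³⁵ = e.
The smallest positive k with (u⁶)ᵏ = e is 35.

Answer: 35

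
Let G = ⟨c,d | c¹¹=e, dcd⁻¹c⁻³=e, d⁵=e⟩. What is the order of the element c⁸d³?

Compute successive powers until reaching e:
  (c⁸d³)¹ = c⁸d³, (c⁸d³)² = c⁴d, (c⁸d³)³ = c⁶d⁴, (c⁸d³)⁴ = c⁵d², (c⁸d³)⁵ = e.
The smallest positive k with (c⁸d³)ᵏ = e is 5.

Answer: 5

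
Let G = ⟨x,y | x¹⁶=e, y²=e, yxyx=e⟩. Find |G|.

Enumerate words in the generators, reducing via the relations: the distinct elements are
  {e, x, y, xy, x², x³, x⁴, x⁵, x⁶, x⁷, x⁸, x⁹, x²y, x³y, x¹², x¹³, x¹¹, x¹⁰, x¹⁴, x¹⁵, x⁴y, x⁵y, x⁶y, x⁷y, x⁸y, x⁹y, x¹²y, x¹³y, x¹¹y, x¹⁰y, x¹⁴y, x¹⁵y}.
No further products give new elements, so |G| = 32.

Answer: 32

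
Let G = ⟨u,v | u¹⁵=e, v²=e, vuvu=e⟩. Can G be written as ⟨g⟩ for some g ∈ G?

Every cyclic group is abelian. But u·v = uv while v·u = u¹⁴v, so u·v ≠ v·u and G is not abelian. Hence G is not cyclic.

Answer: No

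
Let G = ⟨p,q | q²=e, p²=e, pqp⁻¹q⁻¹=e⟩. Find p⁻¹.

The order of p is 2 (smallest k with pᵏ = e), so p⁻¹ = p¹ = p.
Check: p · p → p · p = e, giving e as required.

Answer: p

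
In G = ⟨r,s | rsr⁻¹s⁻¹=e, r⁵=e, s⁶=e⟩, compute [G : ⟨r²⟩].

First find ord(r²) by computing successive powers:
  (r²)¹ = r², (r²)² = r⁴, (r²)³ = r, (r²)⁴ = r³, (r²)⁵ = e.
So |⟨r²⟩| = ord(r²) = 5. With |G| = 30, by Lagrange [G : ⟨r²⟩] = 30/5 = 6.

Answer: 6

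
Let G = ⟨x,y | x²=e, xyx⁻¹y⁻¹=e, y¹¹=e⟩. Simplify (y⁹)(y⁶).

Compute (y⁹) · (y⁶) by multiplying left to right and reducing via the relations at each step:
  (y⁹) · y⁶ = y⁴

Answer: y⁴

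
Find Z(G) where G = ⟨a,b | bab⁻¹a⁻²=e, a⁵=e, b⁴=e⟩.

An element z ∈ Z(G) iff z commutes with every generator.
For example e is central: e·a = a = a·e; e·b = b = b·e.
Whereas a ∉ Z(G) since a·b = ab ≠ a²b = b·a.
Checking each of the 20 elements this way gives Z(G) = {e}, of order 1.

Answer: {e}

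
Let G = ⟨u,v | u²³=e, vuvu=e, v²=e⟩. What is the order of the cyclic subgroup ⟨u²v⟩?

|⟨u²v⟩| equals the order of u²v. Compute successive powers until reaching e:
  (u²v)¹ = u²v, (u²v)² = e.
The smallest positive k with (u²v)ᵏ = e is 2, so |⟨u²v⟩| = 2.

Answer: 2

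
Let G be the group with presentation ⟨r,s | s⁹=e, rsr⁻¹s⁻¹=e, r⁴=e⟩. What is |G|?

Enumerate words in the generators, reducing via the relations: the distinct elements are
  {e, r, s, rs, r², r³, s², s³, s⁴, s⁵, s⁶, s⁷, s⁸, rs², rs³, rs⁴, rs⁵, rs⁶, rs⁷, rs⁸, r²s, r³s, r²s², r²s³, r²s⁴, r²s⁵, r²s⁶, r²s⁷, r²s⁸, r³s², r³s³, r³s⁴, r³s⁵, r³s⁶, r³s⁷, r³s⁸}.
No further products give new elements, so |G| = 36.

Answer: 36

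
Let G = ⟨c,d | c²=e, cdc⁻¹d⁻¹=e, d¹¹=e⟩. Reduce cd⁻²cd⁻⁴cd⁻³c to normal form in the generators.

Multiply left to right, reducing at each step:
  c · d⁻² = cd⁹
  (cd⁹) · c = d⁹
  (d⁹) · d⁻⁴ = d⁵
  (d⁵) · c = cd⁵
  (cd⁵) · d⁻³ = cd²
  (cd²) · c = d²

Answer: d²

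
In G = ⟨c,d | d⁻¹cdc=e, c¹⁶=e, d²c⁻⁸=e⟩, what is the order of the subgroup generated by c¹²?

|⟨c¹²⟩| equals the order of c¹². Compute successive powers until reaching e:
  (c¹²)¹ = c¹², (c¹²)² = c⁸, (c¹²)³ = c⁴, (c¹²)⁴ = e.
The smallest positive k with (c¹²)ᵏ = e is 4, so |⟨c¹²⟩| = 4.

Answer: 4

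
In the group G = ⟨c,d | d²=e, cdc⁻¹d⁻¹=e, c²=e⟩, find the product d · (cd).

Compute d · (cd) by multiplying left to right and reducing via the relations at each step:
  d · c = cd
  (cd) · d = c

Answer: c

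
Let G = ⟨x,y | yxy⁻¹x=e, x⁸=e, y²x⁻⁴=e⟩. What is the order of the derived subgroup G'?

G' = [G, G] is generated by all commutators. The generator-pair commutators are: [x, y] = x².
The subgroup they normally generate is {e, x², x⁴, x⁶}, of order 4.
Check: |G/G'| = 16/4 = 4 is the order of the abelianisation.

Answer: 4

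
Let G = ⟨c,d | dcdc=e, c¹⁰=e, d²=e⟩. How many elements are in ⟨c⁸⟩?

|⟨c⁸⟩| equals the order of c⁸. Compute successive powers until reaching e:
  (c⁸)¹ = c⁸, (c⁸)² = c⁶, (c⁸)³ = c⁴, (c⁸)⁴ = c², (c⁸)⁵ = e.
The smallest positive k with (c⁸)ᵏ = e is 5, so |⟨c⁸⟩| = 5.

Answer: 5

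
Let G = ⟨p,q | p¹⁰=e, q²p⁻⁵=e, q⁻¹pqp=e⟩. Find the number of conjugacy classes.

The conjugacy classes (representative and size) are:
  [e] (size 1), [p] (size 2), [p⁸] (size 2), [p⁷] (size 2), [p⁴] (size 2), [p⁵] (size 1), [p⁴q] (size 5), [p²q⁻¹] (size 5).
Class equation: 1 + 2 + 2 + 2 + 2 + 1 + 5 + 5 = 20 = |G|. So G has 8 conjugacy classes.

Answer: 8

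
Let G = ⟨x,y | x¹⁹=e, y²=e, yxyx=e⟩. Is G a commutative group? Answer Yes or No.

x·y = xy but y·x = x¹⁸y, so x·y ≠ y·x and G is not abelian.

Answer: No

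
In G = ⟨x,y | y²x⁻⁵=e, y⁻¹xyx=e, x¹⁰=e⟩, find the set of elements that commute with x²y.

⟨x²y⟩ ⊆ C_G(x²y) since powers of x²y commute with x²y; so |C_G(x²y)| ≥ |⟨x²y⟩| = 4.
By orbit–stabilizer, |C_G(x²y)| = |G| / |conj. class of x²y| = 20 / 5 = 4.
The 4 elements commuting with x²y are {e, x⁵, x²y, x²y⁻¹}.

Answer: {e, x⁵, x²y, x²y⁻¹}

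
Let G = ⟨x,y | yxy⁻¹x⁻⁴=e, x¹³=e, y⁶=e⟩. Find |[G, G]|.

G' = [G, G] is generated by all commutators. The generator-pair commutators are: [x, y] = x¹⁰.
The subgroup they normally generate is {e, x, x², x³, x⁴, x⁵, x⁶, x⁷, x⁸, x⁹, x¹⁰, x¹¹, x¹²}, of order 13.
Check: |G/G'| = 78/13 = 6 is the order of the abelianisation.

Answer: 13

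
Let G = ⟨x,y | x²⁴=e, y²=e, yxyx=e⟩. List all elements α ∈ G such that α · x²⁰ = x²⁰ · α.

⟨x²⁰⟩ ⊆ C_G(x²⁰) since powers of x²⁰ commute with x²⁰; so |C_G(x²⁰)| ≥ |⟨x²⁰⟩| = 6.
By orbit–stabilizer, |C_G(x²⁰)| = |G| / |conj. class of x²⁰| = 48 / 2 = 24.
The 24 elements commuting with x²⁰ are {e, x, x², x³, x⁴, x⁵, x⁶, x⁷, x⁸, x⁹, x¹⁰, x¹¹, x¹², x¹³, x¹⁴, x¹⁵, x¹⁶, x¹⁷, x¹⁸, x¹⁹, x²⁰, x²¹, x²², x²³}.

Answer: {e, x, x², x³, x⁴, x⁵, x⁶, x⁷, x⁸, x⁹, x¹⁰, x¹¹, x¹², x¹³, x¹⁴, x¹⁵, x¹⁶, x¹⁷, x¹⁸, x¹⁹, x²⁰, x²¹, x²², x²³}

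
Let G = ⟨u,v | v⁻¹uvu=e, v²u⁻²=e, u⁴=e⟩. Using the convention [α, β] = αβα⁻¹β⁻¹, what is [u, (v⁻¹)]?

[u, (v⁻¹)] = u·(v⁻¹)·u⁻¹·(v⁻¹)⁻¹.
  u · (v⁻¹) = uv⁻¹
  (uv⁻¹) · (u³) = v
  v · v = u²

Answer: u²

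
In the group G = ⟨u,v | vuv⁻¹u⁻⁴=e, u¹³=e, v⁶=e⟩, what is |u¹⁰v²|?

Compute successive powers until reaching e:
  (u¹⁰v²)¹ = u¹⁰v², (u¹⁰v²)² = uv⁴, (u¹⁰v²)³ = e.
The smallest positive k with (u¹⁰v²)ᵏ = e is 3.

Answer: 3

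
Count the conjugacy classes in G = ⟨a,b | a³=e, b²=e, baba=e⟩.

The conjugacy classes (representative and size) are:
  [e] (size 1), [a] (size 2), [ab] (size 3).
Class equation: 1 + 2 + 3 = 6 = |G|. So G has 3 conjugacy classes.

Answer: 3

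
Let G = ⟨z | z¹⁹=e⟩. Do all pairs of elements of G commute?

G has a single generator, so G is cyclic and hence abelian.

Answer: Yes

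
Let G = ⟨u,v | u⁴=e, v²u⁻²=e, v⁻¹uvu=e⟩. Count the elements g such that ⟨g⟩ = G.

⟨g⟩ = G would require ord(g) = |G| = 8, but the maximum element order in G is 4 < 8. So G is not cyclic and no single element generates it: the count is 0.

Answer: 0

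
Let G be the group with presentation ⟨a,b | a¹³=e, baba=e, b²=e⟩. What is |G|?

Enumerate words in the generators, reducing via the relations: the distinct elements are
  {a, b, e, ab, a², a³, a⁴, a⁵, a⁶, a⁷, a⁸, a⁹, a²b, a³b, a¹², a¹¹, a¹⁰, a⁴b, a⁵b, a⁶b, a⁷b, a⁸b, a⁹b, a¹²b, a¹¹b, a¹⁰b}.
No further products give new elements, so |G| = 26.

Answer: 26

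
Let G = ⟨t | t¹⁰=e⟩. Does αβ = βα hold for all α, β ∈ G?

G has a single generator, so G is cyclic and hence abelian.

Answer: Yes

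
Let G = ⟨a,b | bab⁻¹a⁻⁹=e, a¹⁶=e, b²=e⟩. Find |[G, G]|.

G' = [G, G] is generated by all commutators. The generator-pair commutators are: [a, b] = a⁸.
The subgroup they normally generate is {e, a⁸}, of order 2.
Check: |G/G'| = 32/2 = 16 is the order of the abelianisation.

Answer: 2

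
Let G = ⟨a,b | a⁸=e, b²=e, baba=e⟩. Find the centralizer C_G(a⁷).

⟨a⁷⟩ ⊆ C_G(a⁷) since powers of a⁷ commute with a⁷; so |C_G(a⁷)| ≥ |⟨a⁷⟩| = 8.
By orbit–stabilizer, |C_G(a⁷)| = |G| / |conj. class of a⁷| = 16 / 2 = 8.
The 8 elements commuting with a⁷ are {e, a, a², a³, a⁴, a⁵, a⁶, a⁷}.

Answer: {e, a, a², a³, a⁴, a⁵, a⁶, a⁷}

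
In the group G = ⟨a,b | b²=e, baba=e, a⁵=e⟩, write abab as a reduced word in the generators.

Multiply left to right, reducing at each step:
  a · b = ab
  (ab) · a = b
  b · b = e

Answer: e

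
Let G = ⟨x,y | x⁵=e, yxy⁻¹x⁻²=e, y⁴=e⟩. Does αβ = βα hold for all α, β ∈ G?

x·y = xy but y·x = x²y, so x·y ≠ y·x and G is not abelian.

Answer: No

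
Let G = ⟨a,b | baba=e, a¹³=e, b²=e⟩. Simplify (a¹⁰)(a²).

Compute (a¹⁰) · (a²) by multiplying left to right and reducing via the relations at each step:
  (a¹⁰) · a² = a¹²

Answer: a¹²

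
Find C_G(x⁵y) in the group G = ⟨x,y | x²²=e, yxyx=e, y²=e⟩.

⟨x⁵y⟩ ⊆ C_G(x⁵y) since powers of x⁵y commute with x⁵y; so |C_G(x⁵y)| ≥ |⟨x⁵y⟩| = 2.
By orbit–stabilizer, |C_G(x⁵y)| = |G| / |conj. class of x⁵y| = 44 / 11 = 4.
The 4 elements commuting with x⁵y are {e, x¹¹, x⁵y, x¹⁶y}.

Answer: {e, x¹¹, x⁵y, x¹⁶y}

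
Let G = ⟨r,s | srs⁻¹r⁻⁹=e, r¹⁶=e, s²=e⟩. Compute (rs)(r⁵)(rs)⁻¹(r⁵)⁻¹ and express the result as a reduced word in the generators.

[(rs), (r⁵)] = (rs)·(r⁵)·(rs)⁻¹·(r⁵)⁻¹.
  (rs) · (r⁵) = r¹⁴s
  (r¹⁴s) · (r⁷s) = r¹³
  (r¹³) · (r¹¹) = r⁸

Answer: r⁸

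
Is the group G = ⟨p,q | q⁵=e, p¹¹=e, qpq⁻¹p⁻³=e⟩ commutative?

p·q = pq but q·p = p³q, so p·q ≠ q·p and G is not abelian.

Answer: No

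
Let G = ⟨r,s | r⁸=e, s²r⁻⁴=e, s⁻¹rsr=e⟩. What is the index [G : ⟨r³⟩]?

First find ord(r³) by computing successive powers:
  (r³)¹ = r³, (r³)² = r⁶, (r³)³ = r, (r³)⁴ = r⁴, (r³)⁵ = r⁷, (r³)⁶ = r², (r³)⁷ = r⁵, (r³)⁸ = e.
So |⟨r³⟩| = ord(r³) = 8. With |G| = 16, by Lagrange [G : ⟨r³⟩] = 16/8 = 2.

Answer: 2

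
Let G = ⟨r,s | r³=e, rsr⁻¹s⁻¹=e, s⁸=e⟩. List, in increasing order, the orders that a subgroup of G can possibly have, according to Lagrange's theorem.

|G| = 24 = 2³ · 3. By Lagrange's theorem the order of any subgroup divides 24; the divisors of 24 are 1, 2, 3, 4, 6, 8, 12, 24.

Answer: 1, 2, 3, 4, 6, 8, 12, 24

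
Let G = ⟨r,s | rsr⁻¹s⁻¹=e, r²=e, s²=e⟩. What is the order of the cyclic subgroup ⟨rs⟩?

|⟨rs⟩| equals the order of rs. Compute successive powers until reaching e:
  (rs)¹ = rs, (rs)² = e.
The smallest positive k with (rs)ᵏ = e is 2, so |⟨rs⟩| = 2.

Answer: 2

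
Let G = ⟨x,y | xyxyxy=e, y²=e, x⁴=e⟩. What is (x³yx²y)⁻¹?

The order of (x³yx²y) is 2 (smallest k with (x³yx²y)ᵏ = e), so (x³yx²y)⁻¹ = (x³yx²y)¹ = x³yx²y.
Check: (x³yx²y) · (x³yx²y) → (x³yx²y) · x³ = yx²y;   (yx²y) · y = yx²;   (yx²) · x² = y;   y · y = e, giving e as required.

Answer: x³yx²y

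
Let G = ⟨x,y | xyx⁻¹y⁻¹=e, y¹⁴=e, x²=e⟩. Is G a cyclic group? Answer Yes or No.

|G| = 28, but the maximum element order in G is 14 < 28. No single element generates all of G, so G is not cyclic.

Answer: No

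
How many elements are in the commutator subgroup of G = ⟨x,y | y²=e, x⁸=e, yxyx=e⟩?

G' = [G, G] is generated by all commutators. The generator-pair commutators are: [x, y] = x².
The subgroup they normally generate is {e, x², x⁴, x⁶}, of order 4.
Check: |G/G'| = 16/4 = 4 is the order of the abelianisation.

Answer: 4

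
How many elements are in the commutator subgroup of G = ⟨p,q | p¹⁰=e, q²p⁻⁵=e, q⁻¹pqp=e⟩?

G' = [G, G] is generated by all commutators. The generator-pair commutators are: [p, q] = p².
The subgroup they normally generate is {e, p², p⁴, p⁶, p⁸}, of order 5.
Check: |G/G'| = 20/5 = 4 is the order of the abelianisation.

Answer: 5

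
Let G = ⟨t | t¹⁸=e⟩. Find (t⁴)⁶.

Compute successive powers of (t⁴), reducing at each step:
  (t⁴)²: (t⁴) · t⁴ = t⁸
  (t⁴)³: (t⁸) · t⁴ = t¹²
  (t⁴)⁴: (t¹²) · t⁴ = t¹⁶
  (t⁴)⁵: (t¹⁶) · t⁴ = t²
  (t⁴)⁶: (t²) · t⁴ = t⁶

Answer: t⁶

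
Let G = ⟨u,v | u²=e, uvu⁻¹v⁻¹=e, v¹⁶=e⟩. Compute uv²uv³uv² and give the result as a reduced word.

Multiply left to right, reducing at each step:
  u · v² = uv²
  (uv²) · u = v²
  (v²) · v³ = v⁵
  (v⁵) · u = uv⁵
  (uv⁵) · v² = uv⁷

Answer: uv⁷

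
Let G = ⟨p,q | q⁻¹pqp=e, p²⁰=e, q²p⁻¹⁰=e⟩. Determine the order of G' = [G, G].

G' = [G, G] is generated by all commutators. The generator-pair commutators are: [p, q] = p².
The subgroup they normally generate is {e, p², p⁴, p⁶, p⁸, p¹⁰, p¹², p¹⁴, p¹⁶, p¹⁸}, of order 10.
Check: |G/G'| = 40/10 = 4 is the order of the abelianisation.

Answer: 10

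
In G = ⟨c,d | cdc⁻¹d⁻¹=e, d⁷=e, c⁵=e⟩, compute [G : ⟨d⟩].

First find ord(d) by computing successive powers:
  d¹ = d, d² = d², d³ = d³, d⁴ = d⁴, d⁵ = d⁵, d⁶ = d⁶, d⁷ = e.
So |⟨d⟩| = ord(d) = 7. With |G| = 35, by Lagrange [G : ⟨d⟩] = 35/7 = 5.

Answer: 5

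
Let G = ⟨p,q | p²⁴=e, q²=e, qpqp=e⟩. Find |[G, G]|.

G' = [G, G] is generated by all commutators. The generator-pair commutators are: [p, q] = p².
The subgroup they normally generate is {e, p², p⁴, p⁶, p⁸, p¹⁰, p¹², p¹⁴, p¹⁶, p¹⁸, p²⁰, p²²}, of order 12.
Check: |G/G'| = 48/12 = 4 is the order of the abelianisation.

Answer: 12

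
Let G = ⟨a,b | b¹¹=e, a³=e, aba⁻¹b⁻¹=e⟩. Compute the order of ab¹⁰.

Compute successive powers until reaching e:
  (ab¹⁰)¹ = ab¹⁰, (ab¹⁰)² = a²b⁹, (ab¹⁰)³ = b⁸, (ab¹⁰)⁴ = ab⁷, (ab¹⁰)⁵ = a²b⁶, (ab¹⁰)⁶ = b⁵, (ab¹⁰)⁷ = ab⁴, (ab¹⁰)⁸ = a²b³, (ab¹⁰)⁹ = b², (ab¹⁰)¹⁰ = ab, (ab¹⁰)¹¹ = a², (ab¹⁰)¹² = b¹⁰, (ab¹⁰)¹³ = ab⁹, (ab¹⁰)¹⁴ = a²b⁸, (ab¹⁰)¹⁵ = b⁷, (ab¹⁰)¹⁶ = ab⁶, (ab¹⁰)¹⁷ = a²b⁵, (ab¹⁰)¹⁸ = b⁴, (ab¹⁰)¹⁹ = ab³, (ab¹⁰)²⁰ = a²b², (ab¹⁰)²¹ = b, (ab¹⁰)²² = a, (ab¹⁰)²³ = a²b¹⁰, (ab¹⁰)²⁴ = b⁹, (ab¹⁰)²⁵ = ab⁸, (ab¹⁰)²⁶ = a²b⁷, (ab¹⁰)²⁷ = b⁶, (ab¹⁰)²⁸ = ab⁵, (ab¹⁰)²⁹ = a²b⁴, (ab¹⁰)³⁰ = b³, (ab¹⁰)³¹ = ab², (ab¹⁰)³² = a²b, (ab¹⁰)³³ = e.
The smallest positive k with (ab¹⁰)ᵏ = e is 33.

Answer: 33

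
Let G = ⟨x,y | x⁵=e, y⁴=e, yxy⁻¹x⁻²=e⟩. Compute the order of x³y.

Compute successive powers until reaching e:
  (x³y)¹ = x³y, (x³y)² = x⁴y², (x³y)³ = xy³, (x³y)⁴ = e.
The smallest positive k with (x³y)ᵏ = e is 4.

Answer: 4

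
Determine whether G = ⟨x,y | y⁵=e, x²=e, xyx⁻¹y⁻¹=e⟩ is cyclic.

|G| = 10. The element xy has order 10 (its powers give 10 distinct elements), so ⟨xy⟩ = G and G is cyclic.

Answer: Yes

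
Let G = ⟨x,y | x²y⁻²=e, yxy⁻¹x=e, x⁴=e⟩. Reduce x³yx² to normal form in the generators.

Multiply left to right, reducing at each step:
  (x³) · y = xy⁻¹
  (xy⁻¹) · x² = xy

Answer: xy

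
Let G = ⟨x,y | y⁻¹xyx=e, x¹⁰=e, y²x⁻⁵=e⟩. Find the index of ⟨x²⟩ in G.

First find ord(x²) by computing successive powers:
  (x²)¹ = x², (x²)² = x⁴, (x²)³ = x⁶, (x²)⁴ = x⁸, (x²)⁵ = e.
So |⟨x²⟩| = ord(x²) = 5. With |G| = 20, by Lagrange [G : ⟨x²⟩] = 20/5 = 4.

Answer: 4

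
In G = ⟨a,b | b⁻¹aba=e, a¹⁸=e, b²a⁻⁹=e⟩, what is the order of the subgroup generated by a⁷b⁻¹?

|⟨a⁷b⁻¹⟩| equals the order of a⁷b⁻¹. Compute successive powers until reaching e:
  (a⁷b⁻¹)¹ = a⁷b⁻¹, (a⁷b⁻¹)² = a⁹, (a⁷b⁻¹)³ = a⁷b, (a⁷b⁻¹)⁴ = e.
The smallest positive k with (a⁷b⁻¹)ᵏ = e is 4, so |⟨a⁷b⁻¹⟩| = 4.

Answer: 4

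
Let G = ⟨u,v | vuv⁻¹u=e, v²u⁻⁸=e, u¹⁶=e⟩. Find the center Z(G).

An element z ∈ Z(G) iff z commutes with every generator.
For example u⁸ is central: (u⁸)·u = u⁹ = u·(u⁸); (u⁸)·v = v⁻¹ = v·(u⁸).
Whereas u ∉ Z(G) since u·v = uv ≠ u⁷v⁻¹ = v·u.
Checking each of the 32 elements this way gives Z(G) = {e, u⁸}, of order 2.

Answer: {e, u⁸}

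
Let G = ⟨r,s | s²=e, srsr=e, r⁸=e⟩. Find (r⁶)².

Compute successive powers of (r⁶), reducing at each step:
  (r⁶)²: (r⁶) · r⁶ = r⁴

Answer: r⁴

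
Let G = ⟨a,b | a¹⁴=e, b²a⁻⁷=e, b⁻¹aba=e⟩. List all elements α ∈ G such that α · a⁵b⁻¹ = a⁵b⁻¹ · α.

⟨a⁵b⁻¹⟩ ⊆ C_G(a⁵b⁻¹) since powers of a⁵b⁻¹ commute with a⁵b⁻¹; so |C_G(a⁵b⁻¹)| ≥ |⟨a⁵b⁻¹⟩| = 4.
By orbit–stabilizer, |C_G(a⁵b⁻¹)| = |G| / |conj. class of a⁵b⁻¹| = 28 / 7 = 4.
The 4 elements commuting with a⁵b⁻¹ are {e, a⁷, a⁵b, a⁵b⁻¹}.

Answer: {e, a⁷, a⁵b, a⁵b⁻¹}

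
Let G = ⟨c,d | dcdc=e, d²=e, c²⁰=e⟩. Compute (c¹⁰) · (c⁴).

Compute (c¹⁰) · (c⁴) by multiplying left to right and reducing via the relations at each step:
  (c¹⁰) · c⁴ = c¹⁴

Answer: c¹⁴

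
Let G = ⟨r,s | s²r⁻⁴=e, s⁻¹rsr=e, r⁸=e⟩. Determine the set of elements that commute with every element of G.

An element z ∈ Z(G) iff z commutes with every generator.
For example r⁴ is central: (r⁴)·r = r⁵ = r·(r⁴); (r⁴)·s = s⁻¹ = s·(r⁴).
Whereas r ∉ Z(G) since r·s = rs ≠ r³s⁻¹ = s·r.
Checking each of the 16 elements this way gives Z(G) = {e, r⁴}, of order 2.

Answer: {e, r⁴}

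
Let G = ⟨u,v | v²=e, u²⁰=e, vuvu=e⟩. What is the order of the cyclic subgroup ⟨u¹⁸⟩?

|⟨u¹⁸⟩| equals the order of u¹⁸. Compute successive powers until reaching e:
  (u¹⁸)¹ = u¹⁸, (u¹⁸)² = u¹⁶, (u¹⁸)³ = u¹⁴, (u¹⁸)⁴ = u¹², (u¹⁸)⁵ = u¹⁰, (u¹⁸)⁶ = u⁸, (u¹⁸)⁷ = u⁶, (u¹⁸)⁸ = u⁴, (u¹⁸)⁹ = u², (u¹⁸)¹⁰ = e.
The smallest positive k with (u¹⁸)ᵏ = e is 10, so |⟨u¹⁸⟩| = 10.

Answer: 10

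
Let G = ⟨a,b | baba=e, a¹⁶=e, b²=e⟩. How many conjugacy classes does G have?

The conjugacy classes (representative and size) are:
  [e] (size 1), [a¹⁵] (size 2), [a²] (size 2), [a³] (size 2), [a¹²] (size 2), [a⁵] (size 2), [a⁶] (size 2), [a⁷] (size 2), [a⁸] (size 1), [a²b] (size 8), [a¹⁵b] (size 8).
Class equation: 1 + 2 + 2 + 2 + 2 + 2 + 2 + 2 + 1 + 8 + 8 = 32 = |G|. So G has 11 conjugacy classes.

Answer: 11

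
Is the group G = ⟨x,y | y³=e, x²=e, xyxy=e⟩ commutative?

x·y = xy but y·x = xy², so x·y ≠ y·x and G is not abelian.

Answer: No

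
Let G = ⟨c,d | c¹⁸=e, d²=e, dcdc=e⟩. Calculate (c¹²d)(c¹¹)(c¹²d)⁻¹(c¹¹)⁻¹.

[(c¹²d), (c¹¹)] = (c¹²d)·(c¹¹)·(c¹²d)⁻¹·(c¹¹)⁻¹.
  (c¹²d) · (c¹¹) = cd
  (cd) · (c¹²d) = c⁷
  (c⁷) · (c⁷) = c¹⁴

Answer: c¹⁴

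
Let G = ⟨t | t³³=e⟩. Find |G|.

G is generated by a single element, so G is cyclic. The relator gives t³³ = e and no smaller power is forced to be e, so the 33 powers {e, t, t², t³, t⁴, t⁵, t⁶, t⁷, t⁸, t⁹, t²², t²³, t²¹, t²⁰, t²⁴, t²⁵, t²⁶, t²⁷, t²⁸, t²⁹, t³², t³¹, t³⁰, t¹², t¹³, t¹¹, t¹⁰, t¹⁴, t¹⁵, t¹⁶, t¹⁷, t¹⁸, t¹⁹} are distinct. Hence |G| = 33.

Answer: 33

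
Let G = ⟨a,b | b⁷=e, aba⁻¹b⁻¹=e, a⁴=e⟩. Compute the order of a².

Compute successive powers until reaching e:
  (a²)¹ = a², (a²)² = e.
The smallest positive k with (a²)ᵏ = e is 2.

Answer: 2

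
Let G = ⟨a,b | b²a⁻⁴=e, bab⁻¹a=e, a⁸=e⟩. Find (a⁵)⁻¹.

The order of (a⁵) is 8 (smallest k with (a⁵)ᵏ = e), so (a⁵)⁻¹ = (a⁵)⁷ = a³.
Check: (a⁵) · (a³) → (a⁵) · a³ = e, giving e as required.

Answer: a³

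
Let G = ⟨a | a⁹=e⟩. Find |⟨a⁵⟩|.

|⟨a⁵⟩| equals the order of a⁵. Compute successive powers until reaching e:
  (a⁵)¹ = a⁵, (a⁵)² = a, (a⁵)³ = a⁶, (a⁵)⁴ = a², (a⁵)⁵ = a⁷, (a⁵)⁶ = a³, (a⁵)⁷ = a⁸, (a⁵)⁸ = a⁴, (a⁵)⁹ = e.
The smallest positive k with (a⁵)ᵏ = e is 9, so |⟨a⁵⟩| = 9.

Answer: 9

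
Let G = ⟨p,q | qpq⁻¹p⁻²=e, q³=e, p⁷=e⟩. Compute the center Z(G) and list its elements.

An element z ∈ Z(G) iff z commutes with every generator.
For example e is central: e·p = p = p·e; e·q = q = q·e.
Whereas p ∉ Z(G) since p·q = pq ≠ p²q = q·p.
Checking each of the 21 elements this way gives Z(G) = {e}, of order 1.

Answer: {e}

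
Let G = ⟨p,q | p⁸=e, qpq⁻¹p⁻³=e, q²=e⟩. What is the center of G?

An element z ∈ Z(G) iff z commutes with every generator.
For example p⁴ is central: (p⁴)·p = p⁵ = p·(p⁴); (p⁴)·q = p⁴q = q·(p⁴).
Whereas p ∉ Z(G) since p·q = pq ≠ p³q = q·p.
Checking each of the 16 elements this way gives Z(G) = {e, p⁴}, of order 2.

Answer: {e, p⁴}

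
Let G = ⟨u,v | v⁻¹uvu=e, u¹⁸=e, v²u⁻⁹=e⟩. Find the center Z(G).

An element z ∈ Z(G) iff z commutes with every generator.
For example u⁹ is central: (u⁹)·u = u¹⁰ = u·(u⁹); (u⁹)·v = v⁻¹ = v·(u⁹).
Whereas u ∉ Z(G) since u·v = uv ≠ u⁸v⁻¹ = v·u.
Checking each of the 36 elements this way gives Z(G) = {e, u⁹}, of order 2.

Answer: {e, u⁹}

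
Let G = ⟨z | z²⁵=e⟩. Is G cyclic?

|G| = 25. The element z has order 25 (its powers give 25 distinct elements), so ⟨z⟩ = G and G is cyclic.

Answer: Yes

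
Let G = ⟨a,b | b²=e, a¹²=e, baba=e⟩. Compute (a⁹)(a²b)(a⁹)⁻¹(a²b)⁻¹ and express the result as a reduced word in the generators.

[(a⁹), (a²b)] = (a⁹)·(a²b)·(a⁹)⁻¹·(a²b)⁻¹.
  (a⁹) · (a²b) = a¹¹b
  (a¹¹b) · (a³) = a⁸b
  (a⁸b) · (a²b) = a⁶

Answer: a⁶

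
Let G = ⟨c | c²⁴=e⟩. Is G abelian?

G has a single generator, so G is cyclic and hence abelian.

Answer: Yes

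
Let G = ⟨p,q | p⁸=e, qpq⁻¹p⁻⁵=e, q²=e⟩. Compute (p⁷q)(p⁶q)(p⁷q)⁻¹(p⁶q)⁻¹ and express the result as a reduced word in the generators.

[(p⁷q), (p⁶q)] = (p⁷q)·(p⁶q)·(p⁷q)⁻¹·(p⁶q)⁻¹.
  (p⁷q) · (p⁶q) = p⁵
  (p⁵) · (p⁵q) = p²q
  (p²q) · (p²q) = p⁴

Answer: p⁴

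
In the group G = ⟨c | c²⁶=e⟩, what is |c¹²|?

Compute successive powers until reaching e:
  (c¹²)¹ = c¹², (c¹²)² = c²⁴, (c¹²)³ = c¹⁰, (c¹²)⁴ = c²², (c¹²)⁵ = c⁸, (c¹²)⁶ = c²⁰, (c¹²)⁷ = c⁶, (c¹²)⁸ = c¹⁸, (c¹²)⁹ = c⁴, (c¹²)¹⁰ = c¹⁶, (c¹²)¹¹ = c², (c¹²)¹² = c¹⁴, (c¹²)¹³ = e.
The smallest positive k with (c¹²)ᵏ = e is 13.

Answer: 13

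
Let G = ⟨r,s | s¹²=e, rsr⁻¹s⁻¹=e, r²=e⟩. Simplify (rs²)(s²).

Compute (rs²) · (s²) by multiplying left to right and reducing via the relations at each step:
  (rs²) · s² = rs⁴

Answer: rs⁴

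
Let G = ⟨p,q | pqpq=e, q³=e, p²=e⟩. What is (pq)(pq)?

Compute (pq) · (pq) by multiplying left to right and reducing via the relations at each step:
  (pq) · p = q²
  (q²) · q = e

Answer: e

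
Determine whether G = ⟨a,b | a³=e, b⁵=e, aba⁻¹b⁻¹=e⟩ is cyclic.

|G| = 15. The element ab has order 15 (its powers give 15 distinct elements), so ⟨ab⟩ = G and G is cyclic.

Answer: Yes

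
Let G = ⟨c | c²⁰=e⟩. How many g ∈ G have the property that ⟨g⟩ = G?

G is cyclic of order 20. An element generates G iff its order is 20, and a cyclic group of order 20 has exactly φ(20) = 8 such elements.

Answer: 8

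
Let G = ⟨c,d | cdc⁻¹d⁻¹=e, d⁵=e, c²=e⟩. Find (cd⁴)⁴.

Compute successive powers of (cd⁴), reducing at each step:
  (cd⁴)²: (cd⁴) · c = d⁴;   (d⁴) · d⁴ = d³
  (cd⁴)³: (d³) · c = cd³;   (cd³) · d⁴ = cd²
  (cd⁴)⁴: (cd²) · c = d²;   (d²) · d⁴ = d

Answer: d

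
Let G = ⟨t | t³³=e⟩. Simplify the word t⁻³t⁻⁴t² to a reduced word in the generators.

Multiply left to right, reducing at each step:
  (t³⁰) · t⁻⁴ = t²⁶
  (t²⁶) · t² = t²⁸

Answer: t²⁸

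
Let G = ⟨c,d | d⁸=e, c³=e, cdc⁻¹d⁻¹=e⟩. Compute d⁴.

Compute successive powers of d, reducing at each step:
  d²: d · d = d²
  d³: (d²) · d = d³
  d⁴: (d³) · d = d⁴

Answer: d⁴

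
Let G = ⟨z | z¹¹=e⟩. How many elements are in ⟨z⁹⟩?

|⟨z⁹⟩| equals the order of z⁹. Compute successive powers until reaching e:
  (z⁹)¹ = z⁹, (z⁹)² = z⁷, (z⁹)³ = z⁵, (z⁹)⁴ = z³, (z⁹)⁵ = z, (z⁹)⁶ = z¹⁰, (z⁹)⁷ = z⁸, (z⁹)⁸ = z⁶, (z⁹)⁹ = z⁴, (z⁹)¹⁰ = z², (z⁹)¹¹ = e.
The smallest positive k with (z⁹)ᵏ = e is 11, so |⟨z⁹⟩| = 11.

Answer: 11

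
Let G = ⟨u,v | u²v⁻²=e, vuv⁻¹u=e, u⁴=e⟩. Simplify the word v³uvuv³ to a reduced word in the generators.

Multiply left to right, reducing at each step:
  (v⁻¹) · u = uv
  (uv) · v = u³
  (u³) · u = e
  e · v³ = v⁻¹

Answer: v⁻¹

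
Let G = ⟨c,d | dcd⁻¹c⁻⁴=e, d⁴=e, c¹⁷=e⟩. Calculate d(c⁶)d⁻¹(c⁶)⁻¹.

[d, (c⁶)] = d·(c⁶)·d⁻¹·(c⁶)⁻¹.
  d · (c⁶) = c⁷d
  (c⁷d) · (d³) = c⁷
  (c⁷) · (c¹¹) = c

Answer: c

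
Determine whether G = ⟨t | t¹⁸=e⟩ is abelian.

G has a single generator, so G is cyclic and hence abelian.

Answer: Yes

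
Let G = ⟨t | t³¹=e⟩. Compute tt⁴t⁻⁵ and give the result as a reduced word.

Multiply left to right, reducing at each step:
  t · t⁴ = t⁵
  (t⁵) · t⁻⁵ = e

Answer: e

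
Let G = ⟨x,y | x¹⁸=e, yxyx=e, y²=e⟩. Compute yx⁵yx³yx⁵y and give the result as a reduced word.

Multiply left to right, reducing at each step:
  y · x⁵ = x¹³y
  (x¹³y) · y = x¹³
  (x¹³) · x³ = x¹⁶
  (x¹⁶) · y = x¹⁶y
  (x¹⁶y) · x⁵ = x¹¹y
  (x¹¹y) · y = x¹¹

Answer: x¹¹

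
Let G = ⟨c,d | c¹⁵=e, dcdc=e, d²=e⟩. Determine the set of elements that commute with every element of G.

An element z ∈ Z(G) iff z commutes with every generator.
For example e is central: e·c = c = c·e; e·d = d = d·e.
Whereas c ∉ Z(G) since c·d = cd ≠ c¹⁴d = d·c.
Checking each of the 30 elements this way gives Z(G) = {e}, of order 1.

Answer: {e}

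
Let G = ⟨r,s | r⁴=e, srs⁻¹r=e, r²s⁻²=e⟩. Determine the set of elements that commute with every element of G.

An element z ∈ Z(G) iff z commutes with every generator.
For example r² is central: (r²)·r = r³ = r·(r²); (r²)·s = s⁻¹ = s·(r²).
Whereas r ∉ Z(G) since r·s = rs ≠ rs⁻¹ = s·r.
Checking each of the 8 elements this way gives Z(G) = {e, r²}, of order 2.

Answer: {e, r²}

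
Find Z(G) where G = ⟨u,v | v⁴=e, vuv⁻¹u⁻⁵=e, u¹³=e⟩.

An element z ∈ Z(G) iff z commutes with every generator.
For example e is central: e·u = u = u·e; e·v = v = v·e.
Whereas u ∉ Z(G) since u·v = uv ≠ u⁵v = v·u.
Checking each of the 52 elements this way gives Z(G) = {e}, of order 1.

Answer: {e}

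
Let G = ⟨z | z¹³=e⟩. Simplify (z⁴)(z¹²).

Compute (z⁴) · (z¹²) by multiplying left to right and reducing via the relations at each step:
  (z⁴) · z¹² = z³

Answer: z³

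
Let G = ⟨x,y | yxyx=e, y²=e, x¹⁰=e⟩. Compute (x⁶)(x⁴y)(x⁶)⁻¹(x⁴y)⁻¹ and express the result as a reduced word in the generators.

[(x⁶), (x⁴y)] = (x⁶)·(x⁴y)·(x⁶)⁻¹·(x⁴y)⁻¹.
  (x⁶) · (x⁴y) = y
  y · (x⁴) = x⁶y
  (x⁶y) · (x⁴y) = x²

Answer: x²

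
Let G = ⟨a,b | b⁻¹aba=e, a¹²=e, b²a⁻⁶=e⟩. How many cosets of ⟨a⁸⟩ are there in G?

First find ord(a⁸) by computing successive powers:
  (a⁸)¹ = a⁸, (a⁸)² = a⁴, (a⁸)³ = e.
So |⟨a⁸⟩| = ord(a⁸) = 3. With |G| = 24, by Lagrange [G : ⟨a⁸⟩] = 24/3 = 8.

Answer: 8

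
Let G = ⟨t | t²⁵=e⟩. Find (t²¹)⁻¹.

The order of (t²¹) is 25 (smallest k with (t²¹)ᵏ = e), so (t²¹)⁻¹ = (t²¹)²⁴ = t⁴.
Check: (t²¹) · (t⁴) → (t²¹) · t⁴ = e, giving e as required.

Answer: t⁴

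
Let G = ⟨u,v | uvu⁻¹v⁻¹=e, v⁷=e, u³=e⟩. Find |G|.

Enumerate words in the generators, reducing via the relations: the distinct elements are
  {e, u, v, uv, u², v², v³, v⁴, v⁵, v⁶, uv², uv³, uv⁴, uv⁵, uv⁶, u²v, u²v², u²v³, u²v⁴, u²v⁵, u²v⁶}.
No further products give new elements, so |G| = 21.

Answer: 21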